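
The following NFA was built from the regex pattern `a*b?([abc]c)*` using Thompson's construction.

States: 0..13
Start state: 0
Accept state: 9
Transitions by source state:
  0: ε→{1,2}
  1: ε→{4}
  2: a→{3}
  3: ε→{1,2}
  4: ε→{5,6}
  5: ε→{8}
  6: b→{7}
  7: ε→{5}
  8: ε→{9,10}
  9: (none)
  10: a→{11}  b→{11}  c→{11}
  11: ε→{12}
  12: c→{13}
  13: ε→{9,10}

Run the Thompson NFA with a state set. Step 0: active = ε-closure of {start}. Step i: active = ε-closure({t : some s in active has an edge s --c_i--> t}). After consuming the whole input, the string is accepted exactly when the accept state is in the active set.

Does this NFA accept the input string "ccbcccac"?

Answer: ACCEPT

Derivation:
initial (ε-close {0}): {0,1,2,4,5,6,8,9,10}
'c' @ 1: {11,12}
'c' @ 2: {9,10,13}  [accepting]
'b' @ 3: {11,12}
'c' @ 4: {9,10,13}  [accepting]
'c' @ 5: {11,12}
'c' @ 6: {9,10,13}  [accepting]
'a' @ 7: {11,12}
'c' @ 8: {9,10,13}  [accepting]
final: {9,10,13}; accept 9 in set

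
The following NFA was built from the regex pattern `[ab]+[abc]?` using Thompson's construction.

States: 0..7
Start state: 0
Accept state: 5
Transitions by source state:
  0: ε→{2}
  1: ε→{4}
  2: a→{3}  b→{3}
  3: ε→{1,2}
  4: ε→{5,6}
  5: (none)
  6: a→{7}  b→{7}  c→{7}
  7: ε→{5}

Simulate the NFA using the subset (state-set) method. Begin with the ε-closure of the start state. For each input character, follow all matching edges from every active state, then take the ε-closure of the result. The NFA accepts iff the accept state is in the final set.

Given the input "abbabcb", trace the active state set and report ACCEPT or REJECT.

Answer: REJECT

Derivation:
initial (ε-close {0}): {0,2}
'a' @ 1: {1,2,3,4,5,6}  [accepting]
'b' @ 2: {1,2,3,4,5,6,7}  [accepting]
'b' @ 3: {1,2,3,4,5,6,7}  [accepting]
'a' @ 4: {1,2,3,4,5,6,7}  [accepting]
'b' @ 5: {1,2,3,4,5,6,7}  [accepting]
'c' @ 6: {5,7}  [accepting]
'b' @ 7: {}  — state set empty
end set {} — state 5 not in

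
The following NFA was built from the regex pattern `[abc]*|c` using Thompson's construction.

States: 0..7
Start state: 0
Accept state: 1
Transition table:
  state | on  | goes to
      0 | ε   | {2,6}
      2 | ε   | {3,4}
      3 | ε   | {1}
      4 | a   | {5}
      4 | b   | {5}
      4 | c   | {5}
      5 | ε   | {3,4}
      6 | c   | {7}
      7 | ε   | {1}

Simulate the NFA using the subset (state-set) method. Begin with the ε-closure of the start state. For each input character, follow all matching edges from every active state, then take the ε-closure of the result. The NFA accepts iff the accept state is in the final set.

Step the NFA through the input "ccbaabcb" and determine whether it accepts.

Answer: ACCEPT

Trace:
S₀ = ε-closure({0}) = {0,1,2,3,4,6}
'c' @ 1: {1,3,4,5,7}  (accept∈set)
'c' @ 2: {1,3,4,5}  (accept∈set)
'b' @ 3: {1,3,4,5}  (accept∈set)
'a' @ 4: {1,3,4,5}  (accept∈set)
'a' @ 5: {1,3,4,5}  (accept∈set)
'b' @ 6: {1,3,4,5}  (accept∈set)
'c' @ 7: {1,3,4,5}  (accept∈set)
'b' @ 8: {1,3,4,5}  (accept∈set)
after full input: {1,3,4,5}  (accept=1 in)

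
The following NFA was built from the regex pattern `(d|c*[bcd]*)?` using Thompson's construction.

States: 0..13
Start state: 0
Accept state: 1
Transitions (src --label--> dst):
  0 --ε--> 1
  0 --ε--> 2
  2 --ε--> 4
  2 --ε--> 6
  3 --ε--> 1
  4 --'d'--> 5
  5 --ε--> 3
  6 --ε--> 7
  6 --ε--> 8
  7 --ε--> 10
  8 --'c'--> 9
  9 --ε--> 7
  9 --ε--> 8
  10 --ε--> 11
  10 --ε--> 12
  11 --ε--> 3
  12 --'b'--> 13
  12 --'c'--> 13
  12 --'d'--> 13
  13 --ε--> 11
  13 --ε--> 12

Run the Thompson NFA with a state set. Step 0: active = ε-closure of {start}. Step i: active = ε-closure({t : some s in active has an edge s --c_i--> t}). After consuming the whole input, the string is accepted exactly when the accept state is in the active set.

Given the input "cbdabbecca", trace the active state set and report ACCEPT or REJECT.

Answer: REJECT

Steps:
S₀ = ε-closure({0}) = {0,1,2,3,4,6,7,8,10,11,12}
'c' @ 1: {1,3,7,8,9,10,11,12,13}  ✓accept
'b' @ 2: {1,3,11,12,13}  ✓accept
'd' @ 3: {1,3,11,12,13}  ✓accept
'a' @ 4: {}  — dead — no transitions
rest 'bbecca' ignored (set empty)
final: {}; accept 1 not in set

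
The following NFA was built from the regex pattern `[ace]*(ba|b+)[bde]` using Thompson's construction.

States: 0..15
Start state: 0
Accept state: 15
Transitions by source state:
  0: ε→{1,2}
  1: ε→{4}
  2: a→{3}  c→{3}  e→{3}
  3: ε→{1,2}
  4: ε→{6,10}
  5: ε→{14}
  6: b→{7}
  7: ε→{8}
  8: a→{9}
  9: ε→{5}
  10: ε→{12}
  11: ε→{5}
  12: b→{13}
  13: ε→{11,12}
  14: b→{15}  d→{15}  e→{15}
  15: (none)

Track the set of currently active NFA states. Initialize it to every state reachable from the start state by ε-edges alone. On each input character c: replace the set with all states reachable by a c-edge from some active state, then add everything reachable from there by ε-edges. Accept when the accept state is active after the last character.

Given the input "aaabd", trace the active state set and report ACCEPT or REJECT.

start: ε-closure({0}) = {0,1,2,4,6,10,12}
'a' @ 1: {1,2,3,4,6,10,12}
'a' @ 2: {1,2,3,4,6,10,12}
'a' @ 3: {1,2,3,4,6,10,12}
'b' @ 4: {5,7,8,11,12,13,14}
'd' @ 5: {15}  (accept∈set)
after full input: {15}  (accept=15 in)

Answer: ACCEPT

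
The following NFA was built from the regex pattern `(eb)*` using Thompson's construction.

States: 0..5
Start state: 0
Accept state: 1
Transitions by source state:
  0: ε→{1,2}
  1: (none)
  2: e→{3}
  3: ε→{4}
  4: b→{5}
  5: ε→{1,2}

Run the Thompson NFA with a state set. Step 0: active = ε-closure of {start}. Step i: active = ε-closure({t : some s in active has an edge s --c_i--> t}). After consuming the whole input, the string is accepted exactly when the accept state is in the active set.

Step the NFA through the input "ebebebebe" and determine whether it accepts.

S₀ = ε-closure({0}) = {0,1,2}
'e' @ 1: {3,4}
'b' @ 2: {1,2,5}  [accepting]
'e' @ 3: {3,4}
'b' @ 4: {1,2,5}  [accepting]
'e' @ 5: {3,4}
'b' @ 6: {1,2,5}  [accepting]
'e' @ 7: {3,4}
'b' @ 8: {1,2,5}  [accepting]
'e' @ 9: {3,4}
end set {3,4} — state 1 not in

Answer: REJECT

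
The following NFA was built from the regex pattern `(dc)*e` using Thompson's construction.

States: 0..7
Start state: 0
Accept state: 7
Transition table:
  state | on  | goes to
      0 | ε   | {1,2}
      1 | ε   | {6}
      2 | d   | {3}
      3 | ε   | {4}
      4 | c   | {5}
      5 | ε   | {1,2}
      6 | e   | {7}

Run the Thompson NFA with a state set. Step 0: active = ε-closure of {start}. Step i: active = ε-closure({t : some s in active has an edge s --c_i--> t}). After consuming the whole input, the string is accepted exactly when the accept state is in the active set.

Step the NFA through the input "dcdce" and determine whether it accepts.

Answer: ACCEPT

Steps:
S₀ = ε-closure({0}) = {0,1,2,6}
'd' @ 1: {3,4}
'c' @ 2: {1,2,5,6}
'd' @ 3: {3,4}
'c' @ 4: {1,2,5,6}
'e' @ 5: {7}  [accepting]
after full input: {7}  (accept=7 in)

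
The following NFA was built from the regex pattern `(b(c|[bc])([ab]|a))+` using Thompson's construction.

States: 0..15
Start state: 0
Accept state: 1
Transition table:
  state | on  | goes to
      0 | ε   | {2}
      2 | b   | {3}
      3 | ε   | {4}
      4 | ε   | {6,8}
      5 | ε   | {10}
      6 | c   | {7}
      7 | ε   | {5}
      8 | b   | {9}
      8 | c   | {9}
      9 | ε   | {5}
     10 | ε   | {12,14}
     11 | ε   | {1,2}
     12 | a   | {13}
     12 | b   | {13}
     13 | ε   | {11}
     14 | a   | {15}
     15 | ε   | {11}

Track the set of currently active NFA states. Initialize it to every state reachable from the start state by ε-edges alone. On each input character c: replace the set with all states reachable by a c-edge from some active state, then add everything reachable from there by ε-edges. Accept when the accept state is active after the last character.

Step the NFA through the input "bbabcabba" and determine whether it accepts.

start: ε-closure({0}) = {0,2}
'b' @ 1: {3,4,6,8}
'b' @ 2: {5,9,10,12,14}
'a' @ 3: {1,2,11,13,15}  (accept∈set)
'b' @ 4: {3,4,6,8}
'c' @ 5: {5,7,9,10,12,14}
'a' @ 6: {1,2,11,13,15}  (accept∈set)
'b' @ 7: {3,4,6,8}
'b' @ 8: {5,9,10,12,14}
'a' @ 9: {1,2,11,13,15}  (accept∈set)
end set {1,2,11,13,15} — state 1 in

Answer: ACCEPT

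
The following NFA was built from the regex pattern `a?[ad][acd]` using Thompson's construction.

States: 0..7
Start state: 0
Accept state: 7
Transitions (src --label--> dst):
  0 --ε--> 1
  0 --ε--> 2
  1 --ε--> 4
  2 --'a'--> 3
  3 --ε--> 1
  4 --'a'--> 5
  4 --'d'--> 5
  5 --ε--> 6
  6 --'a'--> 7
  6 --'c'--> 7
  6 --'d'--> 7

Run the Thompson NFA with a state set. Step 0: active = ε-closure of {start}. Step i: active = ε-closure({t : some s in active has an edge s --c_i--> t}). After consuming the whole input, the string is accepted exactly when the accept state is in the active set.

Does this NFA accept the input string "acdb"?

Answer: REJECT

Trace:
S₀ = ε-closure({0}) = {0,1,2,4}
'a' @ 1: {1,3,4,5,6}
'c' @ 2: {7}  (accept∈set)
'd' @ 3: {}  — dead — no transitions
rest 'b' ignored (set empty)
final: {}; accept 7 not in set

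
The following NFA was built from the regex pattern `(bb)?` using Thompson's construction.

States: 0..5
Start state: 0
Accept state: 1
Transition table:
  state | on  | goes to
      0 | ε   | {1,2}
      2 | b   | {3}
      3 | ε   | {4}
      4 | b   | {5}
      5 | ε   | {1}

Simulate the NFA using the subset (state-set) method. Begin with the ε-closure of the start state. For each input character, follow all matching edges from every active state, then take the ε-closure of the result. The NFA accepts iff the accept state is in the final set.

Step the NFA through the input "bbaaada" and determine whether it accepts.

Answer: REJECT

Trace:
start: ε-closure({0}) = {0,1,2}
'b' @ 1: {3,4}
'b' @ 2: {1,5}  [accepting]
'a' @ 3: {}  — no active states
rest 'aada' ignored (set empty)
end set {} — state 1 not in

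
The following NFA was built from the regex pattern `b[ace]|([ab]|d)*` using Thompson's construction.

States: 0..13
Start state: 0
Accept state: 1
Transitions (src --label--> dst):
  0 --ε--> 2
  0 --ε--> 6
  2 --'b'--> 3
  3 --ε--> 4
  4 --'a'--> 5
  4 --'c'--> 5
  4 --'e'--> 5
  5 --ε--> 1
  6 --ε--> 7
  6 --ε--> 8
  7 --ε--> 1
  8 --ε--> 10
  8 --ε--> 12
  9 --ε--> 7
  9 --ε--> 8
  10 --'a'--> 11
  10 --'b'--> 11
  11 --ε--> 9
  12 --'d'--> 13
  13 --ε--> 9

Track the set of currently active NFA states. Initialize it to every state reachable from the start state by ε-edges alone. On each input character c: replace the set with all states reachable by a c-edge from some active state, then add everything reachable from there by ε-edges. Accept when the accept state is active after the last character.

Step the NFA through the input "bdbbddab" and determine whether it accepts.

start: ε-closure({0}) = {0,1,2,6,7,8,10,12}
'b' @ 1: {1,3,4,7,8,9,10,11,12}  ✓accept
'd' @ 2: {1,7,8,9,10,12,13}  ✓accept
'b' @ 3: {1,7,8,9,10,11,12}  ✓accept
'b' @ 4: {1,7,8,9,10,11,12}  ✓accept
'd' @ 5: {1,7,8,9,10,12,13}  ✓accept
'd' @ 6: {1,7,8,9,10,12,13}  ✓accept
'a' @ 7: {1,7,8,9,10,11,12}  ✓accept
'b' @ 8: {1,7,8,9,10,11,12}  ✓accept
final: {1,7,8,9,10,11,12}; accept 1 in set

Answer: ACCEPT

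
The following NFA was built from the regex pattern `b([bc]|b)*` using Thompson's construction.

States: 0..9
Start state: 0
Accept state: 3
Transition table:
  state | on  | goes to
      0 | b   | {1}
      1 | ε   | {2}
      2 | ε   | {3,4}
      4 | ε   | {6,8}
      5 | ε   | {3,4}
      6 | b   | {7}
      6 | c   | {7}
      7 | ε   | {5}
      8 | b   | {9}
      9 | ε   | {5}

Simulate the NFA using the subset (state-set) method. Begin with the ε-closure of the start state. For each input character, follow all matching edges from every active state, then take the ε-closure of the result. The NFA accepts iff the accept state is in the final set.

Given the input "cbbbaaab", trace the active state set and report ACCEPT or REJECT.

start: ε-closure({0}) = {0}
'c' @ 1: {}  — state set empty
rest 'bbbaaab' ignored (set empty)
end set {} — state 3 not in

Answer: REJECT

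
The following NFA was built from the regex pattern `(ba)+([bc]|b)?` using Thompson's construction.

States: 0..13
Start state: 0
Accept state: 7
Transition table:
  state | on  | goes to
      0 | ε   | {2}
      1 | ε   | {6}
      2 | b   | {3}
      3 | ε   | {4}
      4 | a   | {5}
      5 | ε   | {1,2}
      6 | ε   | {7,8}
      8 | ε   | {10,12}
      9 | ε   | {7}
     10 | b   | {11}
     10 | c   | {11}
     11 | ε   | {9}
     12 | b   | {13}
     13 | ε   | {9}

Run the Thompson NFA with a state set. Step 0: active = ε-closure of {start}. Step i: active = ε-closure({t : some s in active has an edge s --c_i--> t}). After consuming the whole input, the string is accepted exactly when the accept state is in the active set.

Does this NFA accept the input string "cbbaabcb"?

S₀ = ε-closure({0}) = {0,2}
'c' @ 1: {}  — no active states
rest 'bbaabcb' ignored (set empty)
after full input: {}  (accept=7 not in)

Answer: REJECT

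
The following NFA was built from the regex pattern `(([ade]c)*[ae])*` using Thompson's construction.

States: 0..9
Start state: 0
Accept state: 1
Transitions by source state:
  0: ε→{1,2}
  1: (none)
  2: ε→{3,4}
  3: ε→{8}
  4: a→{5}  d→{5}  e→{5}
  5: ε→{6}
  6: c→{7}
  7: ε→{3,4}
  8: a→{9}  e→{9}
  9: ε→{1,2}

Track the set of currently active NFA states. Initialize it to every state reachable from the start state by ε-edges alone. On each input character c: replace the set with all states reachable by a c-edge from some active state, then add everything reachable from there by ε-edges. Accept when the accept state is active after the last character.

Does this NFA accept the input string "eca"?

start: ε-closure({0}) = {0,1,2,3,4,8}
'e' @ 1: {1,2,3,4,5,6,8,9}  ✓accept
'c' @ 2: {3,4,7,8}
'a' @ 3: {1,2,3,4,5,6,8,9}  ✓accept
after full input: {1,2,3,4,5,6,8,9}  (accept=1 in)

Answer: ACCEPT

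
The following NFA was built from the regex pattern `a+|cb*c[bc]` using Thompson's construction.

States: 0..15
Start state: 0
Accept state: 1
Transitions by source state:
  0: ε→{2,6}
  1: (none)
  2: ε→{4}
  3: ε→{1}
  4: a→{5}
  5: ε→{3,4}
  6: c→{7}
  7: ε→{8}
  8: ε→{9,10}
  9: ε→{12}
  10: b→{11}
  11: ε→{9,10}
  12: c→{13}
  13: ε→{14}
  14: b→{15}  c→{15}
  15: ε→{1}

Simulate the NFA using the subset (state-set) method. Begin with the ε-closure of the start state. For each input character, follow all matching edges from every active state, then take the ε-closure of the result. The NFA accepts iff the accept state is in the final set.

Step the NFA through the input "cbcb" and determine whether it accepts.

Answer: ACCEPT

Steps:
start: ε-closure({0}) = {0,2,4,6}
'c' @ 1: {7,8,9,10,12}
'b' @ 2: {9,10,11,12}
'c' @ 3: {13,14}
'b' @ 4: {1,15}  (accept∈set)
end set {1,15} — state 1 in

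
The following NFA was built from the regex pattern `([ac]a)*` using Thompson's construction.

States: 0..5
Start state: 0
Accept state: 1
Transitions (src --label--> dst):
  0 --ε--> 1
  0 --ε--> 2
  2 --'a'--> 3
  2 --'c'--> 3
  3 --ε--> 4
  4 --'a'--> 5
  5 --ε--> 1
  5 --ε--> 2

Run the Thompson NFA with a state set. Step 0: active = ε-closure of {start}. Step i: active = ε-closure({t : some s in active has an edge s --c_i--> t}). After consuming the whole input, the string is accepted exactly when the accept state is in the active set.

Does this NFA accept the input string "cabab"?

Answer: REJECT

Trace:
S₀ = ε-closure({0}) = {0,1,2}
'c' @ 1: {3,4}
'a' @ 2: {1,2,5}  ✓accept
'b' @ 3: {}  — state set empty
rest 'ab' ignored (set empty)
after full input: {}  (accept=1 not in)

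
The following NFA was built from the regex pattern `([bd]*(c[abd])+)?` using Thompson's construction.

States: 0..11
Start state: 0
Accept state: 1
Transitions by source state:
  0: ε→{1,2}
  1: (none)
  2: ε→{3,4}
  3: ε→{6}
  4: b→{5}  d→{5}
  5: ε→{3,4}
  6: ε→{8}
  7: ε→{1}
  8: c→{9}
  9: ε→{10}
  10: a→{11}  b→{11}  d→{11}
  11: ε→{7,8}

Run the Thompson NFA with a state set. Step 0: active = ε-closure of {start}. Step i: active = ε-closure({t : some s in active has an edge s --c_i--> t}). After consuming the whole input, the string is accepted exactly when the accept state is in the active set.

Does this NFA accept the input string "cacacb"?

Answer: ACCEPT

Steps:
start: ε-closure({0}) = {0,1,2,3,4,6,8}
'c' @ 1: {9,10}
'a' @ 2: {1,7,8,11}  [accepting]
'c' @ 3: {9,10}
'a' @ 4: {1,7,8,11}  [accepting]
'c' @ 5: {9,10}
'b' @ 6: {1,7,8,11}  [accepting]
final: {1,7,8,11}; accept 1 in set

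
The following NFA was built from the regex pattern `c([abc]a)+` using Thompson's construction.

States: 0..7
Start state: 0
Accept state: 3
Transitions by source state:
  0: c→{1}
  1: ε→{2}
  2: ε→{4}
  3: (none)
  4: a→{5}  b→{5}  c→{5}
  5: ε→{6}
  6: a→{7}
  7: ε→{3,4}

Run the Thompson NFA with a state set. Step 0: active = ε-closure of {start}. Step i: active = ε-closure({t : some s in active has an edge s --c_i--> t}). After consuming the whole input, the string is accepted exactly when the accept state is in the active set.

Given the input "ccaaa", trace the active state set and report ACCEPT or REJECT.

start: ε-closure({0}) = {0}
'c' @ 1: {1,2,4}
'c' @ 2: {5,6}
'a' @ 3: {3,4,7}  (accept∈set)
'a' @ 4: {5,6}
'a' @ 5: {3,4,7}  (accept∈set)
after full input: {3,4,7}  (accept=3 in)

Answer: ACCEPT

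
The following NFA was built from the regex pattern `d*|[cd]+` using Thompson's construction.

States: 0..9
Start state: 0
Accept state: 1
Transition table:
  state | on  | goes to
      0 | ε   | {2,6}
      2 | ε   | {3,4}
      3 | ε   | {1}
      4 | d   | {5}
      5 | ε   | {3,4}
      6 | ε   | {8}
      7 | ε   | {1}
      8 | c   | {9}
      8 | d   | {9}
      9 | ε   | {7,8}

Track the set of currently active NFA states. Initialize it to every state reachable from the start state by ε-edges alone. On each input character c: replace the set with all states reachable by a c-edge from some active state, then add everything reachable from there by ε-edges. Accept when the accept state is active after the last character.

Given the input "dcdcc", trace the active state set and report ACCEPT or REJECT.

start: ε-closure({0}) = {0,1,2,3,4,6,8}
'd' @ 1: {1,3,4,5,7,8,9}  (accept∈set)
'c' @ 2: {1,7,8,9}  (accept∈set)
'd' @ 3: {1,7,8,9}  (accept∈set)
'c' @ 4: {1,7,8,9}  (accept∈set)
'c' @ 5: {1,7,8,9}  (accept∈set)
final: {1,7,8,9}; accept 1 in set

Answer: ACCEPT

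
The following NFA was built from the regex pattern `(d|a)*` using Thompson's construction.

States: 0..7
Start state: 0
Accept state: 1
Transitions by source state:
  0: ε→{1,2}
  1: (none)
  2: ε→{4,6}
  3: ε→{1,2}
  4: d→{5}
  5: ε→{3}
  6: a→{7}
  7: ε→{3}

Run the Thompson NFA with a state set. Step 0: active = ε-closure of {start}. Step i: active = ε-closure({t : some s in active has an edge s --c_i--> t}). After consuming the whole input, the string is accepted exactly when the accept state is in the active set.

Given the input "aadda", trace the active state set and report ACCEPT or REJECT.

S₀ = ε-closure({0}) = {0,1,2,4,6}
'a' @ 1: {1,2,3,4,6,7}  (accept∈set)
'a' @ 2: {1,2,3,4,6,7}  (accept∈set)
'd' @ 3: {1,2,3,4,5,6}  (accept∈set)
'd' @ 4: {1,2,3,4,5,6}  (accept∈set)
'a' @ 5: {1,2,3,4,6,7}  (accept∈set)
after full input: {1,2,3,4,6,7}  (accept=1 in)

Answer: ACCEPT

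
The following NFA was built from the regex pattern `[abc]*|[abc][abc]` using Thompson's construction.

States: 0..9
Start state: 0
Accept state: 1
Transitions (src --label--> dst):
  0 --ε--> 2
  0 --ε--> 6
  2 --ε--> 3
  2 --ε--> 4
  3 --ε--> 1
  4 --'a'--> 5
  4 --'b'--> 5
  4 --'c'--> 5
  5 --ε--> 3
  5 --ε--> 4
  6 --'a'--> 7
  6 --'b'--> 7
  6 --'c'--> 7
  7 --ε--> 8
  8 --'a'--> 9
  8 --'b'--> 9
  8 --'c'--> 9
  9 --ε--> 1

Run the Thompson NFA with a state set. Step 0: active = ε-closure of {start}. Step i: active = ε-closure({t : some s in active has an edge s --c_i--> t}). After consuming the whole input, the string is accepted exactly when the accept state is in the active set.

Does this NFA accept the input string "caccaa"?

Answer: ACCEPT

Trace:
initial (ε-close {0}): {0,1,2,3,4,6}
'c' @ 1: {1,3,4,5,7,8}  [accepting]
'a' @ 2: {1,3,4,5,9}  [accepting]
'c' @ 3: {1,3,4,5}  [accepting]
'c' @ 4: {1,3,4,5}  [accepting]
'a' @ 5: {1,3,4,5}  [accepting]
'a' @ 6: {1,3,4,5}  [accepting]
end set {1,3,4,5} — state 1 in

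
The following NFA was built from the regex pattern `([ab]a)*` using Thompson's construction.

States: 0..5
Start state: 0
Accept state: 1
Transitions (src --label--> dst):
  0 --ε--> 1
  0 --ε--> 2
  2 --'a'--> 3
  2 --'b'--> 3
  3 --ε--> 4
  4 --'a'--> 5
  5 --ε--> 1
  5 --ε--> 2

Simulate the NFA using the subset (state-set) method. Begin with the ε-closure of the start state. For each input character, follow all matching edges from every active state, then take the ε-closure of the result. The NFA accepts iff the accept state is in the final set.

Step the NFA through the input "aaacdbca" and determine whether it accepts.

Answer: REJECT

Steps:
initial (ε-close {0}): {0,1,2}
'a' @ 1: {3,4}
'a' @ 2: {1,2,5}  [accepting]
'a' @ 3: {3,4}
'c' @ 4: {}  — dead — no transitions
rest 'dbca' ignored (set empty)
end set {} — state 1 not in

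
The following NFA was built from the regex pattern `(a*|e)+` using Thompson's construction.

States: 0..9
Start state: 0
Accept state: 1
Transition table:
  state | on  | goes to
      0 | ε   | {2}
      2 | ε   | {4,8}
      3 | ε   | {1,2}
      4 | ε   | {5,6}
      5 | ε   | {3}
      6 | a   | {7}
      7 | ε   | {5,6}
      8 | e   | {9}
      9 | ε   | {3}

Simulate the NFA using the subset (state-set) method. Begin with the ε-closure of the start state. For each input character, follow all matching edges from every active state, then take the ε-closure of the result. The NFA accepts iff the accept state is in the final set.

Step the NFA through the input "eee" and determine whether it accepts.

S₀ = ε-closure({0}) = {0,1,2,3,4,5,6,8}
'e' @ 1: {1,2,3,4,5,6,8,9}  (accept∈set)
'e' @ 2: {1,2,3,4,5,6,8,9}  (accept∈set)
'e' @ 3: {1,2,3,4,5,6,8,9}  (accept∈set)
final: {1,2,3,4,5,6,8,9}; accept 1 in set

Answer: ACCEPT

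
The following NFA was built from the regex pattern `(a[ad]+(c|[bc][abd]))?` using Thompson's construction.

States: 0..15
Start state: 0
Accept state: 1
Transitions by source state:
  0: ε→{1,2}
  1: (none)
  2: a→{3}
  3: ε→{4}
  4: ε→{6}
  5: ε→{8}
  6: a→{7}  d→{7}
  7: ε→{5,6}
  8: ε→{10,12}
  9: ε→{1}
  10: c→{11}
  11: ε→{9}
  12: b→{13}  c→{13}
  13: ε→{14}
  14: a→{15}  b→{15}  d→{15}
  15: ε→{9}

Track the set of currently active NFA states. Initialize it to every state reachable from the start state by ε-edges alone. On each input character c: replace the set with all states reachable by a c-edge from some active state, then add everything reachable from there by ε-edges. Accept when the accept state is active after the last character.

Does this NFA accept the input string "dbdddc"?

start: ε-closure({0}) = {0,1,2}
'd' @ 1: {}  — state set empty
rest 'bdddc' ignored (set empty)
end set {} — state 1 not in

Answer: REJECT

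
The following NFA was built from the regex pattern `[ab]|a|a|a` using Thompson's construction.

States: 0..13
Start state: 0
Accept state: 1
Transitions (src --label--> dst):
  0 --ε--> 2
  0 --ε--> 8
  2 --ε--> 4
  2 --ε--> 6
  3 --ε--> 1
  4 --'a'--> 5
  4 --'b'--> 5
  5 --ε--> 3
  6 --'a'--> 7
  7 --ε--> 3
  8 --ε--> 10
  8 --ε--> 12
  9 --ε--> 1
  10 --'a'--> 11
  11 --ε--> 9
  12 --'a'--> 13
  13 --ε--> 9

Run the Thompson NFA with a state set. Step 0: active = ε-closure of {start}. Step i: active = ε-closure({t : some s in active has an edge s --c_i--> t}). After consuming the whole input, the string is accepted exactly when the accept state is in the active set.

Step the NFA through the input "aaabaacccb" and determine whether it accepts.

S₀ = ε-closure({0}) = {0,2,4,6,8,10,12}
'a' @ 1: {1,3,5,7,9,11,13}  [accepting]
'a' @ 2: {}  — dead — no transitions
rest 'abaacccb' ignored (set empty)
after full input: {}  (accept=1 not in)

Answer: REJECT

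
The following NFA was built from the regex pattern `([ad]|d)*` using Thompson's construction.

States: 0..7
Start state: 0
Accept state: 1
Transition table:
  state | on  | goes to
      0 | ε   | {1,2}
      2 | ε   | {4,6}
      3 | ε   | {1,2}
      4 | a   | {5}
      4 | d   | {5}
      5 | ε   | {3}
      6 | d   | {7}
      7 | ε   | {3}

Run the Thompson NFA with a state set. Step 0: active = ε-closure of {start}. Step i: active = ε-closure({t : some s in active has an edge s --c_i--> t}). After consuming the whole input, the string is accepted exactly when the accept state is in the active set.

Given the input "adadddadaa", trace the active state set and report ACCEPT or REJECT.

Answer: ACCEPT

Steps:
S₀ = ε-closure({0}) = {0,1,2,4,6}
'a' @ 1: {1,2,3,4,5,6}  ✓accept
'd' @ 2: {1,2,3,4,5,6,7}  ✓accept
'a' @ 3: {1,2,3,4,5,6}  ✓accept
'd' @ 4: {1,2,3,4,5,6,7}  ✓accept
'd' @ 5: {1,2,3,4,5,6,7}  ✓accept
'd' @ 6: {1,2,3,4,5,6,7}  ✓accept
'a' @ 7: {1,2,3,4,5,6}  ✓accept
'd' @ 8: {1,2,3,4,5,6,7}  ✓accept
'a' @ 9: {1,2,3,4,5,6}  ✓accept
'a' @ 10: {1,2,3,4,5,6}  ✓accept
end set {1,2,3,4,5,6} — state 1 in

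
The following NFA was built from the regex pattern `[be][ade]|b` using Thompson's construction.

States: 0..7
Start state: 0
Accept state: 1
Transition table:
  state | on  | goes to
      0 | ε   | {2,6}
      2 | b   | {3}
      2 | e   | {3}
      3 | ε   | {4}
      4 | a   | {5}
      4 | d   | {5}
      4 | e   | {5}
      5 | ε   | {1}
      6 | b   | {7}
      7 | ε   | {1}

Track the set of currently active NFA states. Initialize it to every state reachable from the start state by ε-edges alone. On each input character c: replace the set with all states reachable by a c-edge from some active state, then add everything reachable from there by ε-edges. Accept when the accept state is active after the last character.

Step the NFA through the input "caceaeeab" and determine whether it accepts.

S₀ = ε-closure({0}) = {0,2,6}
'c' @ 1: {}  — state set empty
rest 'aceaeeab' ignored (set empty)
end set {} — state 1 not in

Answer: REJECT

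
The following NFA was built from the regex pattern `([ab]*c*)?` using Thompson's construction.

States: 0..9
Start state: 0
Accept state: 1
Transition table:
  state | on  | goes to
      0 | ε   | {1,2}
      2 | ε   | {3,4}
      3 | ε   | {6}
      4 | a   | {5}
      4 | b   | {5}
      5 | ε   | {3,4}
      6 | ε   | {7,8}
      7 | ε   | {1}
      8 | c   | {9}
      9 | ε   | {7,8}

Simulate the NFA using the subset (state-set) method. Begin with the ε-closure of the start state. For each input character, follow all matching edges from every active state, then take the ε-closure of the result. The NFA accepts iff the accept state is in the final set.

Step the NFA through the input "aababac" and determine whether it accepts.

Answer: ACCEPT

Steps:
S₀ = ε-closure({0}) = {0,1,2,3,4,6,7,8}
'a' @ 1: {1,3,4,5,6,7,8}  (accept∈set)
'a' @ 2: {1,3,4,5,6,7,8}  (accept∈set)
'b' @ 3: {1,3,4,5,6,7,8}  (accept∈set)
'a' @ 4: {1,3,4,5,6,7,8}  (accept∈set)
'b' @ 5: {1,3,4,5,6,7,8}  (accept∈set)
'a' @ 6: {1,3,4,5,6,7,8}  (accept∈set)
'c' @ 7: {1,7,8,9}  (accept∈set)
after full input: {1,7,8,9}  (accept=1 in)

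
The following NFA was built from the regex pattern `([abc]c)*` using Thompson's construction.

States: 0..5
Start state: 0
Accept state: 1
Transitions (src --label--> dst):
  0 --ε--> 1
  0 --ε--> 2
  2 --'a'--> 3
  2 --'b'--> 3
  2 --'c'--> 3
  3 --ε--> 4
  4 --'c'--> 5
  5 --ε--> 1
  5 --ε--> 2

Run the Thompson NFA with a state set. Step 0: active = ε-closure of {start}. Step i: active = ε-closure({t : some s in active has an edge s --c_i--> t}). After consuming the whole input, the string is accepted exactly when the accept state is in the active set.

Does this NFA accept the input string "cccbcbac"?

Answer: REJECT

Derivation:
initial (ε-close {0}): {0,1,2}
'c' @ 1: {3,4}
'c' @ 2: {1,2,5}  [accepting]
'c' @ 3: {3,4}
'b' @ 4: {}  — dead — no transitions
rest 'cbac' ignored (set empty)
end set {} — state 1 not in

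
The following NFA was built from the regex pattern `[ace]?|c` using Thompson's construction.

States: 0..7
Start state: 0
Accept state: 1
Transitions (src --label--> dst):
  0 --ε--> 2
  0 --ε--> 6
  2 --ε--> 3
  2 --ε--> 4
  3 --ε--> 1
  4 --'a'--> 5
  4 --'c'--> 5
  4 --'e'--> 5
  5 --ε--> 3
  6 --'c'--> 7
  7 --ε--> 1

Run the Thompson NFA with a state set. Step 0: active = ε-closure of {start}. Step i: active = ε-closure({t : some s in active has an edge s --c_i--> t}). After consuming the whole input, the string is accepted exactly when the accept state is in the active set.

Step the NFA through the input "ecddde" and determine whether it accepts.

S₀ = ε-closure({0}) = {0,1,2,3,4,6}
'e' @ 1: {1,3,5}  [accepting]
'c' @ 2: {}  — state set empty
rest 'ddde' ignored (set empty)
end set {} — state 1 not in

Answer: REJECT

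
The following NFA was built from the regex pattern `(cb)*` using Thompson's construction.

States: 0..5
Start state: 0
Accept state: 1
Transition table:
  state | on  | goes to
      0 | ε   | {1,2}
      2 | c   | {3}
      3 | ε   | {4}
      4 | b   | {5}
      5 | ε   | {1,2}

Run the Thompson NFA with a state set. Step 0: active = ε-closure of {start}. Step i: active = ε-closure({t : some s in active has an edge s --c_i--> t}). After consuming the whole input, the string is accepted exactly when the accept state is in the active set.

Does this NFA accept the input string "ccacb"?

Answer: REJECT

Derivation:
S₀ = ε-closure({0}) = {0,1,2}
'c' @ 1: {3,4}
'c' @ 2: {}  — dead — no transitions
rest 'acb' ignored (set empty)
final: {}; accept 1 not in set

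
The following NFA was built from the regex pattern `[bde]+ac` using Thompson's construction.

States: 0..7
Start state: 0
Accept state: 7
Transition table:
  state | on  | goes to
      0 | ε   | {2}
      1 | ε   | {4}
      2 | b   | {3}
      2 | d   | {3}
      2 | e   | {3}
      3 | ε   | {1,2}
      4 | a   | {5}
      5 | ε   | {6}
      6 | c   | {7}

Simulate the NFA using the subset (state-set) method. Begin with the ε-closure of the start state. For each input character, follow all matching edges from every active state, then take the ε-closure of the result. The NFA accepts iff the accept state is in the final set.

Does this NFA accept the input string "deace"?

initial (ε-close {0}): {0,2}
'd' @ 1: {1,2,3,4}
'e' @ 2: {1,2,3,4}
'a' @ 3: {5,6}
'c' @ 4: {7}  [accepting]
'e' @ 5: {}  — dead — no transitions
end set {} — state 7 not in

Answer: REJECT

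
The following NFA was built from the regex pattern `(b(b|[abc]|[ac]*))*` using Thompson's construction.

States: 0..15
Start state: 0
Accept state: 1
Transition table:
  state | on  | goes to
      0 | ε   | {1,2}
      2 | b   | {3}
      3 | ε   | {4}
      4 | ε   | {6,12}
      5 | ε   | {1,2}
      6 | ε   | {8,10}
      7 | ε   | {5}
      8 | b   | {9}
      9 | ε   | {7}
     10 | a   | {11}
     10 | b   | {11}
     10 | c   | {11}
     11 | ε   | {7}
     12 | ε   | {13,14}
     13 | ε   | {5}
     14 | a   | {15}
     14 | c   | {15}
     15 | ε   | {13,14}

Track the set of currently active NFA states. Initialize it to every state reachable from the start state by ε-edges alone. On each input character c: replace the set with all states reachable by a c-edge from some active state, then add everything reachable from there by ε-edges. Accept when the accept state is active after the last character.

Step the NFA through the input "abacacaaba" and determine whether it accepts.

Answer: REJECT

Steps:
S₀ = ε-closure({0}) = {0,1,2}
'a' @ 1: {}  — state set empty
rest 'bacacaaba' ignored (set empty)
after full input: {}  (accept=1 not in)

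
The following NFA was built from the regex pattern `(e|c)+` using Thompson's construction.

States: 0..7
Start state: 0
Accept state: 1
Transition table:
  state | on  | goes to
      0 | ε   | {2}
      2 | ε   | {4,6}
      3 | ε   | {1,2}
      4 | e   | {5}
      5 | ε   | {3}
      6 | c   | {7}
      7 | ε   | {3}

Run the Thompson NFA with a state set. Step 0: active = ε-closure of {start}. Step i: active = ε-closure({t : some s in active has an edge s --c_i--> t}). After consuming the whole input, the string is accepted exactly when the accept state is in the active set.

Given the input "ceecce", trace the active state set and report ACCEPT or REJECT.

Answer: ACCEPT

Trace:
S₀ = ε-closure({0}) = {0,2,4,6}
'c' @ 1: {1,2,3,4,6,7}  (accept∈set)
'e' @ 2: {1,2,3,4,5,6}  (accept∈set)
'e' @ 3: {1,2,3,4,5,6}  (accept∈set)
'c' @ 4: {1,2,3,4,6,7}  (accept∈set)
'c' @ 5: {1,2,3,4,6,7}  (accept∈set)
'e' @ 6: {1,2,3,4,5,6}  (accept∈set)
final: {1,2,3,4,5,6}; accept 1 in set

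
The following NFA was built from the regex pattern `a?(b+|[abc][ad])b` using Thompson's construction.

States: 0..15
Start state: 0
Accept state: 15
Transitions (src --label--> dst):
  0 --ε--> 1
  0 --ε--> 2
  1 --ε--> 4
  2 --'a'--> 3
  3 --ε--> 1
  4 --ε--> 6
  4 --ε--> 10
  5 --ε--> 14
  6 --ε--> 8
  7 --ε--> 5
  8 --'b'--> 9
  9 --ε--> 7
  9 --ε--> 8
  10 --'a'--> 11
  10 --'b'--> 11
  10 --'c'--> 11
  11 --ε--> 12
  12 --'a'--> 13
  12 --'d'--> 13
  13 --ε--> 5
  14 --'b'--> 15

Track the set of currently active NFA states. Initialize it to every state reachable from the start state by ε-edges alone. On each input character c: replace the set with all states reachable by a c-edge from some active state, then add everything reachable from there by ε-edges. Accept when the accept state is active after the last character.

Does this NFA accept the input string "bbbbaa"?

Answer: REJECT

Steps:
start: ε-closure({0}) = {0,1,2,4,6,8,10}
'b' @ 1: {5,7,8,9,11,12,14}
'b' @ 2: {5,7,8,9,14,15}  (accept∈set)
'b' @ 3: {5,7,8,9,14,15}  (accept∈set)
'b' @ 4: {5,7,8,9,14,15}  (accept∈set)
'a' @ 5: {}  — state set empty
rest 'a' ignored (set empty)
after full input: {}  (accept=15 not in)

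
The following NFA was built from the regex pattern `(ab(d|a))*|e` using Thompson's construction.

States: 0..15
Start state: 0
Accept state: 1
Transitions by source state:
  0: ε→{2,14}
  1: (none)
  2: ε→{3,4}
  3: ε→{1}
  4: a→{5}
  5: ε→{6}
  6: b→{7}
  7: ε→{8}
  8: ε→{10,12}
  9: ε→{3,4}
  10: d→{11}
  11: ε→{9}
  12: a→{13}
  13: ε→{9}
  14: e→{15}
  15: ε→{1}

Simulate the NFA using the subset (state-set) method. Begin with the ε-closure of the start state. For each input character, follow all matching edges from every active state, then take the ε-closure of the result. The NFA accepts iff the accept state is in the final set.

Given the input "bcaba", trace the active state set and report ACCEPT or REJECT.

Answer: REJECT

Steps:
S₀ = ε-closure({0}) = {0,1,2,3,4,14}
'b' @ 1: {}  — dead — no transitions
rest 'caba' ignored (set empty)
final: {}; accept 1 not in set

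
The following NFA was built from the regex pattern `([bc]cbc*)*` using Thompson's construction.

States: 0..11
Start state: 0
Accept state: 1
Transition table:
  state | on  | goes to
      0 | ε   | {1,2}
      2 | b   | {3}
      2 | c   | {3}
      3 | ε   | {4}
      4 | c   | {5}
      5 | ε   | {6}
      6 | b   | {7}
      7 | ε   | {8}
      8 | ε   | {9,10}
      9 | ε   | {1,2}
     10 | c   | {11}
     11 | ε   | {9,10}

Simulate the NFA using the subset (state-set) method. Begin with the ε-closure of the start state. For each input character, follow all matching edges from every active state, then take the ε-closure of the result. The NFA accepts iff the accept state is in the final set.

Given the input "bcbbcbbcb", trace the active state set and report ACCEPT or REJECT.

Answer: ACCEPT

Steps:
start: ε-closure({0}) = {0,1,2}
'b' @ 1: {3,4}
'c' @ 2: {5,6}
'b' @ 3: {1,2,7,8,9,10}  [accepting]
'b' @ 4: {3,4}
'c' @ 5: {5,6}
'b' @ 6: {1,2,7,8,9,10}  [accepting]
'b' @ 7: {3,4}
'c' @ 8: {5,6}
'b' @ 9: {1,2,7,8,9,10}  [accepting]
final: {1,2,7,8,9,10}; accept 1 in set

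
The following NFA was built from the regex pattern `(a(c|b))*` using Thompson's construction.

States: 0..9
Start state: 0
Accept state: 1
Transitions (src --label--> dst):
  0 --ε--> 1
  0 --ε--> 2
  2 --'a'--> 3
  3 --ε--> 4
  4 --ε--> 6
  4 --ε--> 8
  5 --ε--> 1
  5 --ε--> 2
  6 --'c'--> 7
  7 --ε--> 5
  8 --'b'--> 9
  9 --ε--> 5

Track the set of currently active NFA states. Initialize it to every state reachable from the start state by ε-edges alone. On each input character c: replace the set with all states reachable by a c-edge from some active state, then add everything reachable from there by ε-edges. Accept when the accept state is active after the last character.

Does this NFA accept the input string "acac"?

Answer: ACCEPT

Steps:
start: ε-closure({0}) = {0,1,2}
'a' @ 1: {3,4,6,8}
'c' @ 2: {1,2,5,7}  (accept∈set)
'a' @ 3: {3,4,6,8}
'c' @ 4: {1,2,5,7}  (accept∈set)
final: {1,2,5,7}; accept 1 in set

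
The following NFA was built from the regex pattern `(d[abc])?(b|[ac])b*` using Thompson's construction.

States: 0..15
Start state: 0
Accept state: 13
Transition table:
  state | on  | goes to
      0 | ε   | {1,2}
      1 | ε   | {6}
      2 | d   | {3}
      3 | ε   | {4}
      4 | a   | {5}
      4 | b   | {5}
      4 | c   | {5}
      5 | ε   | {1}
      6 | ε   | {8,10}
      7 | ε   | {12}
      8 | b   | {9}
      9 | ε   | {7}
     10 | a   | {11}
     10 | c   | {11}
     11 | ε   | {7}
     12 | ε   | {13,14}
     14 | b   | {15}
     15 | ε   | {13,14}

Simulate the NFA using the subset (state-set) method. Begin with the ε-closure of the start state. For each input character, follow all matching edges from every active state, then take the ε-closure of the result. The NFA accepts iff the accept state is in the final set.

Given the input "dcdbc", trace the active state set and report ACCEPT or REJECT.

S₀ = ε-closure({0}) = {0,1,2,6,8,10}
'd' @ 1: {3,4}
'c' @ 2: {1,5,6,8,10}
'd' @ 3: {}  — dead — no transitions
rest 'bc' ignored (set empty)
after full input: {}  (accept=13 not in)

Answer: REJECT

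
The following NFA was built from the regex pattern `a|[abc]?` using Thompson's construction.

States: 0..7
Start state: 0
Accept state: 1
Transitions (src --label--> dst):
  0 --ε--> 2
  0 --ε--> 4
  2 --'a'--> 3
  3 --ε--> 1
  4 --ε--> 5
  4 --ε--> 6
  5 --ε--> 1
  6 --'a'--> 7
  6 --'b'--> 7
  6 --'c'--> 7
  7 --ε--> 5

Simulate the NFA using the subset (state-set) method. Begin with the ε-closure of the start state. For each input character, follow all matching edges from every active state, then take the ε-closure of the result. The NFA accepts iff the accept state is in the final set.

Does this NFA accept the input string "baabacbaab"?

Answer: REJECT

Trace:
start: ε-closure({0}) = {0,1,2,4,5,6}
'b' @ 1: {1,5,7}  [accepting]
'a' @ 2: {}  — state set empty
rest 'abacbaab' ignored (set empty)
end set {} — state 1 not in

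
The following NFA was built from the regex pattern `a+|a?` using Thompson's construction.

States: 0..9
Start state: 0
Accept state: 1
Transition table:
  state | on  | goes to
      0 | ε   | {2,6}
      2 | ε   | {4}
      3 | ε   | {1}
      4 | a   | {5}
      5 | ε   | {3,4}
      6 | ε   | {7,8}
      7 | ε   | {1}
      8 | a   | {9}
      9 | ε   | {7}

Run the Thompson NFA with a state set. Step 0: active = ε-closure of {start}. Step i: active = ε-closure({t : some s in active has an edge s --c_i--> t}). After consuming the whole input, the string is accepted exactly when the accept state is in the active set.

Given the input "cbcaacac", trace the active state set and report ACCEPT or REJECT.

start: ε-closure({0}) = {0,1,2,4,6,7,8}
'c' @ 1: {}  — state set empty
rest 'bcaacac' ignored (set empty)
end set {} — state 1 not in

Answer: REJECT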